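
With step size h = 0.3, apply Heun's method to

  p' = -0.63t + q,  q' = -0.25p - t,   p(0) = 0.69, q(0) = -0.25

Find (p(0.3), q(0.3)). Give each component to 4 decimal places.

Heun on (p,q): k1 = f(t_n, state_n); k2 = f(t_n + h, state_n + h·k1); state_{n+1} = state_n + (h/2)·(k1 + k2).
0.000000: (0.690000, -0.250000)
  k1 = (-0.250000, -0.172500)
  predictor → (0.615000, -0.301750)
  k2 = (-0.490750, -0.453750)
  → (0.578887, -0.343938)
(p(0.3), q(0.3)) ≈ (0.5789, -0.3439)

0.5789, -0.3439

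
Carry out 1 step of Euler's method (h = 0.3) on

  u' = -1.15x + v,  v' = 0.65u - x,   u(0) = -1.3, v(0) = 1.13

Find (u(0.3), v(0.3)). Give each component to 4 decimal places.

Euler on (u,v): u_{n+1} = u_n + h·u', v_{n+1} = v_n + h·v'.
0.000000: (-1.300000, 1.130000); f=(1.130000, -0.845000) → (-0.961000, 0.876500)
(u(0.3), v(0.3)) ≈ (-0.9610, 0.8765)

-0.9610, 0.8765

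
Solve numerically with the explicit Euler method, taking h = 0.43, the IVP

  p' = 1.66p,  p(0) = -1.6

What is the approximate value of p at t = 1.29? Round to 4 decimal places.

Euler: p_{n+1} = p_n + h·f(t_n, p_n).
t=0.000000, p=-1.600000: f=-2.656000 → p ← -1.600000 + 0.43·(-2.656000) = -2.742080
t=0.430000, p=-2.742080: f=-4.551853 → p ← -2.742080 + 0.43·(-4.551853) = -4.699377
t=0.860000, p=-4.699377: f=-7.800965 → p ← -4.699377 + 0.43·(-7.800965) = -8.053792
p(1.29) ≈ -8.0538

-8.0538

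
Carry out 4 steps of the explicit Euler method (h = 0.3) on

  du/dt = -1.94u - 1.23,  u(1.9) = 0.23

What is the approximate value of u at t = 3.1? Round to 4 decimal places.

-0.6076

Euler: u_{n+1} = u_n + h·f(t_n, u_n).
t=1.900000, u=0.230000: f=-1.676200 → u ← 0.230000 + 0.3·(-1.676200) = -0.272860
t=2.200000, u=-0.272860: f=-0.700652 → u ← -0.272860 + 0.3·(-0.700652) = -0.483055
t=2.500000, u=-0.483055: f=-0.292872 → u ← -0.483055 + 0.3·(-0.292872) = -0.570917
t=2.800000, u=-0.570917: f=-0.122421 → u ← -0.570917 + 0.3·(-0.122421) = -0.607643
u(3.1) ≈ -0.6076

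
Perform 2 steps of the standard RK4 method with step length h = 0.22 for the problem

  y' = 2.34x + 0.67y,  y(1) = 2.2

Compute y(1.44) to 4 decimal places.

RK4: k1 = f(x_n, y_n); k2 = f(x_n + h/2, y_n + (h/2)·k1); k3 = f(x_n + h/2, y_n + (h/2)·k2); k4 = f(x_n + h, y_n + h·k3); y_{n+1} = y_n + (h/6)·(k1 + 2k2 + 2k3 + k4).
x=1.000000, y=2.200000:
  k1 = f(1.000000, 2.200000) = 3.814000
  k2 = f(1.110000, 2.619540) = 4.352492
  k3 = f(1.110000, 2.678774) = 4.392179
  k4 = f(1.220000, 3.166279) = 4.976207
  y ← 2.200000 + (0.22/6)·(k1 + 2k2 + 2k3 + k4) = 3.163583
x=1.220000, y=3.163583:
  k1 = f(1.220000, 3.163583) = 4.974401
  k2 = f(1.330000, 3.710768) = 5.598414
  k3 = f(1.330000, 3.779409) = 5.644404
  k4 = f(1.440000, 4.405352) = 6.321186
  y ← 3.163583 + (0.22/6)·(k1 + 2k2 + 2k3 + k4) = 4.402228
y(1.44) ≈ 4.4022

4.4022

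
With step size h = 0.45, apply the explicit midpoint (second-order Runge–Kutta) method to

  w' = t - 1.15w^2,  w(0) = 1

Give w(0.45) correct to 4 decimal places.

0.8169

Midpoint: k1 = f(t_n, w_n); k2 = f(t_n + h/2, w_n + (h/2)·k1); w_{n+1} = w_n + h·k2.
t=0.000000, w=1.000000:
  k1 = f(0.000000, 1.000000) = -1.150000
  k2 = f(0.225000, 0.741250) = -0.406869
  w ← 1.000000 + 0.45·(-0.406869) = 0.816909
w(0.45) ≈ 0.8169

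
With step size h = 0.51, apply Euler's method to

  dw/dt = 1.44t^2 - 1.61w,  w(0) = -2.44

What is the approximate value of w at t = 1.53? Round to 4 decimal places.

0.7843

Euler: w_{n+1} = w_n + h·f(t_n, w_n).
t=0.000000, w=-2.440000: f=3.928400 → w ← -2.440000 + 0.51·3.928400 = -0.436516
t=0.510000, w=-0.436516: f=1.077335 → w ← -0.436516 + 0.51·1.077335 = 0.112925
t=1.020000, w=0.112925: f=1.316367 → w ← 0.112925 + 0.51·1.316367 = 0.784272
w(1.53) ≈ 0.7843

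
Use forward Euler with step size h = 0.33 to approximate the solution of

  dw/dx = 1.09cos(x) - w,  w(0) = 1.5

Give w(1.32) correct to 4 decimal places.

Euler: w_{n+1} = w_n + h·f(x_n, w_n).
x=0.000000, w=1.500000: f=-0.410000 → w ← 1.500000 + 0.33·(-0.410000) = 1.364700
x=0.330000, w=1.364700: f=-0.333514 → w ← 1.364700 + 0.33·(-0.333514) = 1.254640
x=0.660000, w=1.254640: f=-0.393549 → w ← 1.254640 + 0.33·(-0.393549) = 1.124769
x=0.990000, w=1.124769: f=-0.526697 → w ← 1.124769 + 0.33·(-0.526697) = 0.950959
w(1.32) ≈ 0.9510

0.9510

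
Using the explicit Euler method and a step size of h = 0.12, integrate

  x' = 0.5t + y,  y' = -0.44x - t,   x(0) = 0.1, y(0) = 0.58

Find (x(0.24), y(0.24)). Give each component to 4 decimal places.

Euler on (x,y): x_{n+1} = x_n + h·x', y_{n+1} = y_n + h·y'.
0.000000: (0.100000, 0.580000); f=(0.580000, -0.044000) → (0.169600, 0.574720)
0.120000: (0.169600, 0.574720); f=(0.634720, -0.194624) → (0.245766, 0.551365)
(x(0.24), y(0.24)) ≈ (0.2458, 0.5514)

0.2458, 0.5514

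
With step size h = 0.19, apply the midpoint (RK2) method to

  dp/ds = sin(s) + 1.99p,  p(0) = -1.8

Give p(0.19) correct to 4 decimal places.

Midpoint: k1 = f(s_n, p_n); k2 = f(s_n + h/2, p_n + (h/2)·k1); p_{n+1} = p_n + h·k2.
s=0.000000, p=-1.800000:
  k1 = f(0.000000, -1.800000) = -3.582000
  k2 = f(0.095000, -2.140290) = -4.164320
  p ← -1.800000 + 0.19·(-4.164320) = -2.591221
p(0.19) ≈ -2.5912

-2.5912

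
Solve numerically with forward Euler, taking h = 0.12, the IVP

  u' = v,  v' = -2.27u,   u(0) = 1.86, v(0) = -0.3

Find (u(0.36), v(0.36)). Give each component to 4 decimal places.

Euler on (u,v): u_{n+1} = u_n + h·u', v_{n+1} = v_n + h·v'.
0.000000: (1.860000, -0.300000); f=(-0.300000, -4.222200) → (1.824000, -0.806664)
0.120000: (1.824000, -0.806664); f=(-0.806664, -4.140480) → (1.727200, -1.303522)
0.240000: (1.727200, -1.303522); f=(-1.303522, -3.920745) → (1.570778, -1.774011)
(u(0.36), v(0.36)) ≈ (1.5708, -1.7740)

1.5708, -1.7740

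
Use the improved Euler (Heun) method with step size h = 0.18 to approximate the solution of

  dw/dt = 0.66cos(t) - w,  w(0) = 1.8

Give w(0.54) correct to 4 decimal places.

Heun: k1 = f(t_n, w_n); k2 = f(t_n + h, w_n + h·k1); w_{n+1} = w_n + (h/2)·(k1 + k2).
t=0.000000, w=1.800000:
  k1 = f(0.000000, 1.800000) = -1.140000
  k2 = f(0.180000, 1.594800) = -0.945463
  w ← 1.800000 + (0.18/2)·(-1.140000 + (-0.945463)) = 1.612308
t=0.180000, w=1.612308:
  k1 = f(0.180000, 1.612308) = -0.962971
  k2 = f(0.360000, 1.438973) = -0.821282
  w ← 1.612308 + (0.18/2)·(-0.962971 + (-0.821282)) = 1.451726
t=0.360000, w=1.451726:
  k1 = f(0.360000, 1.451726) = -0.834034
  k2 = f(0.540000, 1.301599) = -0.735512
  w ← 1.451726 + (0.18/2)·(-0.834034 + (-0.735512)) = 1.310466
w(0.54) ≈ 1.3105

1.3105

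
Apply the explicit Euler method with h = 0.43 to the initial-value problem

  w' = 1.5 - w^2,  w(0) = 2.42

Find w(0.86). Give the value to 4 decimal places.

1.0632

Euler: w_{n+1} = w_n + h·f(t_n, w_n).
t=0.000000, w=2.420000: f=-4.356400 → w ← 2.420000 + 0.43·(-4.356400) = 0.546748
t=0.430000, w=0.546748: f=1.201067 → w ← 0.546748 + 0.43·1.201067 = 1.063207
w(0.86) ≈ 1.0632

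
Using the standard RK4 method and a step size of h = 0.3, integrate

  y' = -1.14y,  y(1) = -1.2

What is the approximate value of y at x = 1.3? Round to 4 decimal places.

-0.8525

RK4: k1 = f(x_n, y_n); k2 = f(x_n + h/2, y_n + (h/2)·k1); k3 = f(x_n + h/2, y_n + (h/2)·k2); k4 = f(x_n + h, y_n + h·k3); y_{n+1} = y_n + (h/6)·(k1 + 2k2 + 2k3 + k4).
x=1.000000, y=-1.200000:
  k1 = f(1.000000, -1.200000) = 1.368000
  k2 = f(1.150000, -0.994800) = 1.134072
  k3 = f(1.150000, -1.029889) = 1.174074
  k4 = f(1.300000, -0.847778) = 0.966467
  y ← -1.200000 + (0.3/6)·(k1 + 2k2 + 2k3 + k4) = -0.852462
y(1.3) ≈ -0.8525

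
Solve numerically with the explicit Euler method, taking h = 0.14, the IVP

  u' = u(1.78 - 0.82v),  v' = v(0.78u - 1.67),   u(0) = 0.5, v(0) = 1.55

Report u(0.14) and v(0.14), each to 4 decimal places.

0.5356, 1.2722

Euler on (u,v): u_{n+1} = u_n + h·u', v_{n+1} = v_n + h·v'.
0.000000: (0.500000, 1.550000); f=(0.254500, -1.984000) → (0.535630, 1.272240)
(u(0.14), v(0.14)) ≈ (0.5356, 1.2722)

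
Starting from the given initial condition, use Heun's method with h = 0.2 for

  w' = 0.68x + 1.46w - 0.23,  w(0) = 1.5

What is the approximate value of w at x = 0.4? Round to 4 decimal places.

Heun: k1 = f(x_n, w_n); k2 = f(x_n + h, w_n + h·k1); w_{n+1} = w_n + (h/2)·(k1 + k2).
x=0.000000, w=1.500000:
  k1 = f(0.000000, 1.500000) = 1.960000
  k2 = f(0.200000, 1.892000) = 2.668320
  w ← 1.500000 + (0.2/2)·(1.960000 + 2.668320) = 1.962832
x=0.200000, w=1.962832:
  k1 = f(0.200000, 1.962832) = 2.771735
  k2 = f(0.400000, 2.517179) = 3.717081
  w ← 1.962832 + (0.2/2)·(2.771735 + 3.717081) = 2.611714
w(0.4) ≈ 2.6117

2.6117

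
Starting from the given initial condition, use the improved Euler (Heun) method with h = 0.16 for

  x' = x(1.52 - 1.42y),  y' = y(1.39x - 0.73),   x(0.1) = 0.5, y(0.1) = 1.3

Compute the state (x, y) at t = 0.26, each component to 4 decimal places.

0.4750, 1.2890

Heun on (x,y): k1 = f(t_n, state_n); k2 = f(t_n + h, state_n + h·k1); state_{n+1} = state_n + (h/2)·(k1 + k2).
0.100000: (0.500000, 1.300000)
  k1 = (-0.163000, -0.045500)
  predictor → (0.473920, 1.292720)
  k2 = (-0.149599, -0.092108)
  → (0.474992, 1.288991)
(x(0.26), y(0.26)) ≈ (0.4750, 1.2890)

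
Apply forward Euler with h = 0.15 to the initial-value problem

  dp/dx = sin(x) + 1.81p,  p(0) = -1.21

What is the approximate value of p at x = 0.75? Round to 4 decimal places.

Euler: p_{n+1} = p_n + h·f(x_n, p_n).
x=0.000000, p=-1.210000: f=-2.190100 → p ← -1.210000 + 0.15·(-2.190100) = -1.538515
x=0.150000, p=-1.538515: f=-2.635274 → p ← -1.538515 + 0.15·(-2.635274) = -1.933806
x=0.300000, p=-1.933806: f=-3.204669 → p ← -1.933806 + 0.15·(-3.204669) = -2.414506
x=0.450000, p=-2.414506: f=-3.935291 → p ← -2.414506 + 0.15·(-3.935291) = -3.004800
x=0.600000, p=-3.004800: f=-4.874046 → p ← -3.004800 + 0.15·(-4.874046) = -3.735907
p(0.75) ≈ -3.7359

-3.7359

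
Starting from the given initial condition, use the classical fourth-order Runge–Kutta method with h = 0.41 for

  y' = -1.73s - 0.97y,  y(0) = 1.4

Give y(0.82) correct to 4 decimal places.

0.1781

RK4: k1 = f(s_n, y_n); k2 = f(s_n + h/2, y_n + (h/2)·k1); k3 = f(s_n + h/2, y_n + (h/2)·k2); k4 = f(s_n + h, y_n + h·k3); y_{n+1} = y_n + (h/6)·(k1 + 2k2 + 2k3 + k4).
s=0.000000, y=1.400000:
  k1 = f(0.000000, 1.400000) = -1.358000
  k2 = f(0.205000, 1.121610) = -1.442612
  k3 = f(0.205000, 1.104265) = -1.425787
  k4 = f(0.410000, 0.815427) = -1.500265
  y ← 1.400000 + (0.41/6)·(k1 + 2k2 + 2k3 + k4) = 0.812671
s=0.410000, y=0.812671:
  k1 = f(0.410000, 0.812671) = -1.497591
  k2 = f(0.615000, 0.505665) = -1.554445
  k3 = f(0.615000, 0.494010) = -1.543139
  k4 = f(0.820000, 0.179984) = -1.593184
  y ← 0.812671 + (0.41/6)·(k1 + 2k2 + 2k3 + k4) = 0.178131
y(0.82) ≈ 0.1781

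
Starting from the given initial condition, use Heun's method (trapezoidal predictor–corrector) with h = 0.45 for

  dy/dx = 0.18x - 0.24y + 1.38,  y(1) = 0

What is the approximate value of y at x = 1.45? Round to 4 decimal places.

0.6823

Heun: k1 = f(x_n, y_n); k2 = f(x_n + h, y_n + h·k1); y_{n+1} = y_n + (h/2)·(k1 + k2).
x=1.000000, y=0.000000:
  k1 = f(1.000000, 0.000000) = 1.560000
  k2 = f(1.450000, 0.702000) = 1.472520
  y ← 0.000000 + (0.45/2)·(1.560000 + 1.472520) = 0.682317
y(1.45) ≈ 0.6823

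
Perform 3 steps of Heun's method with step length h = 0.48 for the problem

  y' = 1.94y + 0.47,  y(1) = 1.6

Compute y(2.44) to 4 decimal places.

Heun: k1 = f(t_n, y_n); k2 = f(t_n + h, y_n + h·k1); y_{n+1} = y_n + (h/2)·(k1 + k2).
t=1.000000, y=1.600000:
  k1 = f(1.000000, 1.600000) = 3.574000
  k2 = f(1.480000, 3.315520) = 6.902109
  y ← 1.600000 + (0.48/2)·(3.574000 + 6.902109) = 4.114266
t=1.480000, y=4.114266:
  k1 = f(1.480000, 4.114266) = 8.451676
  k2 = f(1.960000, 8.171071) = 16.321877
  y ← 4.114266 + (0.48/2)·(8.451676 + 16.321877) = 10.059919
t=1.960000, y=10.059919:
  k1 = f(1.960000, 10.059919) = 19.986243
  k2 = f(2.440000, 19.653315) = 38.597432
  y ← 10.059919 + (0.48/2)·(19.986243 + 38.597432) = 24.120001
y(2.44) ≈ 24.1200

24.1200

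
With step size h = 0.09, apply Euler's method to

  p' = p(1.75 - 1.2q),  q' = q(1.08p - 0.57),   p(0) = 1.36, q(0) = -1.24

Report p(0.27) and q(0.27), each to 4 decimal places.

Euler on (p,q): p_{n+1} = p_n + h·p', q_{n+1} = q_n + h·q'.
0.000000: (1.360000, -1.240000); f=(4.403680, -1.114512) → (1.756331, -1.340306)
0.090000: (1.756331, -1.340306); f=(5.898405, -1.778369) → (2.287188, -1.500359)
0.180000: (2.287188, -1.500359); f=(8.120502, -2.850927) → (3.018033, -1.756943)
(p(0.27), q(0.27)) ≈ (3.0180, -1.7569)

3.0180, -1.7569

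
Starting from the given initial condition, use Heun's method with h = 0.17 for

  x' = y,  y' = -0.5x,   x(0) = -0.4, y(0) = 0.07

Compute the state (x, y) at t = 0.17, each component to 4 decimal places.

-0.3852, 0.1035

Heun on (x,y): k1 = f(t_n, state_n); k2 = f(t_n + h, state_n + h·k1); state_{n+1} = state_n + (h/2)·(k1 + k2).
0.000000: (-0.400000, 0.070000)
  k1 = (0.070000, 0.200000)
  predictor → (-0.388100, 0.104000)
  k2 = (0.104000, 0.194050)
  → (-0.385210, 0.103494)
(x(0.17), y(0.17)) ≈ (-0.3852, 0.1035)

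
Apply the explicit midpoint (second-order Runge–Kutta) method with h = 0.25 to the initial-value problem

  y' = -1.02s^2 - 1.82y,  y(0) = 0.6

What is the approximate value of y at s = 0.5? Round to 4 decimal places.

0.2175

Midpoint: k1 = f(s_n, y_n); k2 = f(s_n + h/2, y_n + (h/2)·k1); y_{n+1} = y_n + h·k2.
s=0.000000, y=0.600000:
  k1 = f(0.000000, 0.600000) = -1.092000
  k2 = f(0.125000, 0.463500) = -0.859507
  y ← 0.600000 + 0.25·(-0.859507) = 0.385123
s=0.250000, y=0.385123:
  k1 = f(0.250000, 0.385123) = -0.764674
  k2 = f(0.375000, 0.289539) = -0.670398
  y ← 0.385123 + 0.25·(-0.670398) = 0.217524
y(0.5) ≈ 0.2175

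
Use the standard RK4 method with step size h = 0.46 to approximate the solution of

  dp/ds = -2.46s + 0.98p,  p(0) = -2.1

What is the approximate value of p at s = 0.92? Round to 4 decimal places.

-6.6104

RK4: k1 = f(s_n, p_n); k2 = f(s_n + h/2, p_n + (h/2)·k1); k3 = f(s_n + h/2, p_n + (h/2)·k2); k4 = f(s_n + h, p_n + h·k3); p_{n+1} = p_n + (h/6)·(k1 + 2k2 + 2k3 + k4).
s=0.000000, p=-2.100000:
  k1 = f(0.000000, -2.100000) = -2.058000
  k2 = f(0.230000, -2.573340) = -3.087673
  k3 = f(0.230000, -2.810165) = -3.319762
  k4 = f(0.460000, -3.627090) = -4.686149
  p ← -2.100000 + (0.46/6)·(k1 + 2k2 + 2k3 + k4) = -3.599525
s=0.460000, p=-3.599525:
  k1 = f(0.460000, -3.599525) = -4.659134
  k2 = f(0.690000, -4.671126) = -6.275103
  k3 = f(0.690000, -5.042798) = -6.639342
  k4 = f(0.920000, -6.653622) = -8.783750
  p ← -3.599525 + (0.46/6)·(k1 + 2k2 + 2k3 + k4) = -6.610361
p(0.92) ≈ -6.6104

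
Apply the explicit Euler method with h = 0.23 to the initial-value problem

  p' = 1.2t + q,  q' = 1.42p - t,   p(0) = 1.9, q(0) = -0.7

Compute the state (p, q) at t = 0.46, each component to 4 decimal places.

1.7842, 0.4356

Euler on (p,q): p_{n+1} = p_n + h·p', q_{n+1} = q_n + h·q'.
0.000000: (1.900000, -0.700000); f=(-0.700000, 2.698000) → (1.739000, -0.079460)
0.230000: (1.739000, -0.079460); f=(0.196540, 2.239380) → (1.784204, 0.435597)
(p(0.46), q(0.46)) ≈ (1.7842, 0.4356)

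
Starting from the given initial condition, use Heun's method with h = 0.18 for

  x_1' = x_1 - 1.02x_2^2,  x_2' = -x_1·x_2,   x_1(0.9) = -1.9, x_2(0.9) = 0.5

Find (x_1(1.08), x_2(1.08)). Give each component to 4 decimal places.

-2.3412, 0.7237

Heun on (x_1,x_2): k1 = f(x_n, state_n); k2 = f(x_n + h, state_n + h·k1); state_{n+1} = state_n + (h/2)·(k1 + k2).
0.900000: (-1.900000, 0.500000)
  k1 = (-2.155000, 0.950000)
  predictor → (-2.287900, 0.671000)
  k2 = (-2.747146, 1.535181)
  → (-2.341193, 0.723666)
(x_1(1.08), x_2(1.08)) ≈ (-2.3412, 0.7237)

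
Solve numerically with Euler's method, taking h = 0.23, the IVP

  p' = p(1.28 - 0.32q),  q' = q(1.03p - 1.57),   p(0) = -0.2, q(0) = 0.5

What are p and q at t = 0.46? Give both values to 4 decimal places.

Euler on (p,q): p_{n+1} = p_n + h·p', q_{n+1} = q_n + h·q'.
0.000000: (-0.200000, 0.500000); f=(-0.224000, -0.888000) → (-0.251520, 0.295760)
0.230000: (-0.251520, 0.295760); f=(-0.298141, -0.540964) → (-0.320092, 0.171338)
(p(0.46), q(0.46)) ≈ (-0.3201, 0.1713)

-0.3201, 0.1713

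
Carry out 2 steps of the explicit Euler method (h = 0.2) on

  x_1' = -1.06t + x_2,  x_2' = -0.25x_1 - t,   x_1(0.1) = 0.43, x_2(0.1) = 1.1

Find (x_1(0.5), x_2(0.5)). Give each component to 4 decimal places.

Euler on (x_1,x_2): x_1_{n+1} = x_1_n + h·x_1', x_2_{n+1} = x_2_n + h·x_2'.
0.100000: (0.430000, 1.100000); f=(0.994000, -0.207500) → (0.628800, 1.058500)
0.300000: (0.628800, 1.058500); f=(0.740500, -0.457200) → (0.776900, 0.967060)
(x_1(0.5), x_2(0.5)) ≈ (0.7769, 0.9671)

0.7769, 0.9671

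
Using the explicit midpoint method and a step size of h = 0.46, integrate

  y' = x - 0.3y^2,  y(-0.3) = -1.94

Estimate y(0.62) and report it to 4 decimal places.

-3.8656

Midpoint: k1 = f(x_n, y_n); k2 = f(x_n + h/2, y_n + (h/2)·k1); y_{n+1} = y_n + h·k2.
x=-0.300000, y=-1.940000:
  k1 = f(-0.300000, -1.940000) = -1.429080
  k2 = f(-0.070000, -2.268688) = -1.614084
  y ← -1.940000 + 0.46·(-1.614084) = -2.682479
x=0.160000, y=-2.682479:
  k1 = f(0.160000, -2.682479) = -1.998708
  k2 = f(0.390000, -3.142181) = -2.571991
  y ← -2.682479 + 0.46·(-2.571991) = -3.865595
y(0.62) ≈ -3.8656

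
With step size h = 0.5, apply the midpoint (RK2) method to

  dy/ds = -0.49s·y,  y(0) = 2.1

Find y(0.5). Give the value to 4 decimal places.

1.9714

Midpoint: k1 = f(s_n, y_n); k2 = f(s_n + h/2, y_n + (h/2)·k1); y_{n+1} = y_n + h·k2.
s=0.000000, y=2.100000:
  k1 = f(0.000000, 2.100000) = 0.000000
  k2 = f(0.250000, 2.100000) = -0.257250
  y ← 2.100000 + 0.5·(-0.257250) = 1.971375
y(0.5) ≈ 1.9714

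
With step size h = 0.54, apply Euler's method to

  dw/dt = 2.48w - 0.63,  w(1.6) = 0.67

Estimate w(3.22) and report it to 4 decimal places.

Euler: w_{n+1} = w_n + h·f(t_n, w_n).
t=1.600000, w=0.670000: f=1.031600 → w ← 0.670000 + 0.54·1.031600 = 1.227064
t=2.140000, w=1.227064: f=2.413119 → w ← 1.227064 + 0.54·2.413119 = 2.530148
t=2.680000, w=2.530148: f=5.644767 → w ← 2.530148 + 0.54·5.644767 = 5.578322
w(3.22) ≈ 5.5783

5.5783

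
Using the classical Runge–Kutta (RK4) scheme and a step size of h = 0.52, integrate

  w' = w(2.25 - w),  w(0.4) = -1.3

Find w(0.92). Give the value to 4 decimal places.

-35.4424

RK4: k1 = f(t_n, w_n); k2 = f(t_n + h/2, w_n + (h/2)·k1); k3 = f(t_n + h/2, w_n + (h/2)·k2); k4 = f(t_n + h, w_n + h·k3); w_{n+1} = w_n + (h/6)·(k1 + 2k2 + 2k3 + k4).
t=0.400000, w=-1.300000:
  k1 = f(0.400000, -1.300000) = -4.615000
  k2 = f(0.660000, -2.499900) = -11.874275
  k3 = f(0.660000, -4.387312) = -29.119953
  k4 = f(0.920000, -16.442376) = -307.347061
  w ← -1.300000 + (0.52/6)·(k1 + 2k2 + 2k3 + k4) = -35.442378
w(0.92) ≈ -35.4424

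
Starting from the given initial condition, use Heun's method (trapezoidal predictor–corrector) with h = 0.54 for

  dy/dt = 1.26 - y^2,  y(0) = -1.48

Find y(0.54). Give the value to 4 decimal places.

-2.4521

Heun: k1 = f(t_n, y_n); k2 = f(t_n + h, y_n + h·k1); y_{n+1} = y_n + (h/2)·(k1 + k2).
t=0.000000, y=-1.480000:
  k1 = f(0.000000, -1.480000) = -0.930400
  k2 = f(0.540000, -1.982416) = -2.669973
  y ← -1.480000 + (0.54/2)·(-0.930400 + (-2.669973)) = -2.452101
y(0.54) ≈ -2.4521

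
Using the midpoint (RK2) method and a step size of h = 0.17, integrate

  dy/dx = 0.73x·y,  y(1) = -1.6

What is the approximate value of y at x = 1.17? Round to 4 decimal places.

Midpoint: k1 = f(x_n, y_n); k2 = f(x_n + h/2, y_n + (h/2)·k1); y_{n+1} = y_n + h·k2.
x=1.000000, y=-1.600000:
  k1 = f(1.000000, -1.600000) = -1.168000
  k2 = f(1.085000, -1.699280) = -1.345915
  y ← -1.600000 + 0.17·(-1.345915) = -1.828806
y(1.17) ≈ -1.8288

-1.8288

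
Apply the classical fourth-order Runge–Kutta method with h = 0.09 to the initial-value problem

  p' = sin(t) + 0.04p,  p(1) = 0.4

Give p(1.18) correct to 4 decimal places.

RK4: k1 = f(t_n, p_n); k2 = f(t_n + h/2, p_n + (h/2)·k1); k3 = f(t_n + h/2, p_n + (h/2)·k2); k4 = f(t_n + h, p_n + h·k3); p_{n+1} = p_n + (h/6)·(k1 + 2k2 + 2k3 + k4).
t=1.000000, p=0.400000:
  k1 = f(1.000000, 0.400000) = 0.857471
  k2 = f(1.045000, 0.438586) = 0.882468
  k3 = f(1.045000, 0.439711) = 0.882513
  k4 = f(1.090000, 0.479426) = 0.905804
  p ← 0.400000 + (0.09/6)·(k1 + 2k2 + 2k3 + k4) = 0.479399
t=1.090000, p=0.479399:
  k1 = f(1.090000, 0.479399) = 0.905803
  k2 = f(1.135000, 0.520160) = 0.927341
  k3 = f(1.135000, 0.521129) = 0.927379
  k4 = f(1.180000, 0.562863) = 0.947121
  p ← 0.479399 + (0.09/6)·(k1 + 2k2 + 2k3 + k4) = 0.562834
p(1.18) ≈ 0.5628

0.5628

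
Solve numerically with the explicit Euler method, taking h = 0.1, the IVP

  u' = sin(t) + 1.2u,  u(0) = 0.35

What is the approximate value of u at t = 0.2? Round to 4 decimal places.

0.4490

Euler: u_{n+1} = u_n + h·f(t_n, u_n).
t=0.000000, u=0.350000: f=0.420000 → u ← 0.350000 + 0.1·0.420000 = 0.392000
t=0.100000, u=0.392000: f=0.570233 → u ← 0.392000 + 0.1·0.570233 = 0.449023
u(0.2) ≈ 0.4490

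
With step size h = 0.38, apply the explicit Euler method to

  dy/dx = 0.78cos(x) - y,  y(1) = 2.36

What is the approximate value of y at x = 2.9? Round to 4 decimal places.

-0.1082

Euler: y_{n+1} = y_n + h·f(x_n, y_n).
x=1.000000, y=2.360000: f=-1.938564 → y ← 2.360000 + 0.38·(-1.938564) = 1.623346
x=1.380000, y=1.623346: f=-1.475426 → y ← 1.623346 + 0.38·(-1.475426) = 1.062684
x=1.760000, y=1.062684: f=-1.209384 → y ← 1.062684 + 0.38·(-1.209384) = 0.603118
x=2.140000, y=0.603118: f=-1.023508 → y ← 0.603118 + 0.38·(-1.023508) = 0.214185
x=2.520000, y=0.214185: f=-0.848288 → y ← 0.214185 + 0.38·(-0.848288) = -0.108164
y(2.9) ≈ -0.1082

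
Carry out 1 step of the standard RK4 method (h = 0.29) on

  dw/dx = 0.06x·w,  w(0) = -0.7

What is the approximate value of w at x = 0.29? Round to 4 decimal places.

-0.7018

RK4: k1 = f(x_n, w_n); k2 = f(x_n + h/2, w_n + (h/2)·k1); k3 = f(x_n + h/2, w_n + (h/2)·k2); k4 = f(x_n + h, w_n + h·k3); w_{n+1} = w_n + (h/6)·(k1 + 2k2 + 2k3 + k4).
x=0.000000, w=-0.700000:
  k1 = f(0.000000, -0.700000) = 0.000000
  k2 = f(0.145000, -0.700000) = -0.006090
  k3 = f(0.145000, -0.700883) = -0.006098
  k4 = f(0.290000, -0.701768) = -0.012211
  w ← -0.700000 + (0.29/6)·(k1 + 2k2 + 2k3 + k4) = -0.701768
w(0.29) ≈ -0.7018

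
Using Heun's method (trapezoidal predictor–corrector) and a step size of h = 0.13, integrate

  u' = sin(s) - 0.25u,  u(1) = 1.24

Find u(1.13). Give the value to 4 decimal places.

1.3121

Heun: k1 = f(s_n, u_n); k2 = f(s_n + h, u_n + h·k1); u_{n+1} = u_n + (h/2)·(k1 + k2).
s=1.000000, u=1.240000:
  k1 = f(1.000000, 1.240000) = 0.531471
  k2 = f(1.130000, 1.309091) = 0.577139
  u ← 1.240000 + (0.13/2)·(0.531471 + 0.577139) = 1.312060
u(1.13) ≈ 1.3121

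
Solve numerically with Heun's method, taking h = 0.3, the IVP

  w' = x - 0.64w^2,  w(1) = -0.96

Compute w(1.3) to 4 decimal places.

Heun: k1 = f(x_n, w_n); k2 = f(x_n + h, w_n + h·k1); w_{n+1} = w_n + (h/2)·(k1 + k2).
x=1.000000, w=-0.960000:
  k1 = f(1.000000, -0.960000) = 0.410176
  k2 = f(1.300000, -0.836947) = 0.851692
  w ← -0.960000 + (0.3/2)·(0.410176 + 0.851692) = -0.770720
w(1.3) ≈ -0.7707

-0.7707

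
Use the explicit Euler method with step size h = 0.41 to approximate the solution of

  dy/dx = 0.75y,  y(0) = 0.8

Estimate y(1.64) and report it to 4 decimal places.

2.3381

Euler: y_{n+1} = y_n + h·f(x_n, y_n).
x=0.000000, y=0.800000: f=0.600000 → y ← 0.800000 + 0.41·0.600000 = 1.046000
x=0.410000, y=1.046000: f=0.784500 → y ← 1.046000 + 0.41·0.784500 = 1.367645
x=0.820000, y=1.367645: f=1.025734 → y ← 1.367645 + 0.41·1.025734 = 1.788196
x=1.230000, y=1.788196: f=1.341147 → y ← 1.788196 + 0.41·1.341147 = 2.338066
y(1.64) ≈ 2.3381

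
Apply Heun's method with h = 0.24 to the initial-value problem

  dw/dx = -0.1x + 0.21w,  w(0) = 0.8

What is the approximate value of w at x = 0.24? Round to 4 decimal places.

0.8385

Heun: k1 = f(x_n, w_n); k2 = f(x_n + h, w_n + h·k1); w_{n+1} = w_n + (h/2)·(k1 + k2).
x=0.000000, w=0.800000:
  k1 = f(0.000000, 0.800000) = 0.168000
  k2 = f(0.240000, 0.840320) = 0.152467
  w ← 0.800000 + (0.24/2)·(0.168000 + 0.152467) = 0.838456
w(0.24) ≈ 0.8385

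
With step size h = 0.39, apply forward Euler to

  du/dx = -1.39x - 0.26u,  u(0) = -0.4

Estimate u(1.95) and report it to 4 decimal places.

Euler: u_{n+1} = u_n + h·f(x_n, u_n).
x=0.000000, u=-0.400000: f=0.104000 → u ← -0.400000 + 0.39·0.104000 = -0.359440
x=0.390000, u=-0.359440: f=-0.448646 → u ← -0.359440 + 0.39·(-0.448646) = -0.534412
x=0.780000, u=-0.534412: f=-0.945253 → u ← -0.534412 + 0.39·(-0.945253) = -0.903060
x=1.170000, u=-0.903060: f=-1.391504 → u ← -0.903060 + 0.39·(-1.391504) = -1.445747
x=1.560000, u=-1.445747: f=-1.792506 → u ← -1.445747 + 0.39·(-1.792506) = -2.144824
u(1.95) ≈ -2.1448

-2.1448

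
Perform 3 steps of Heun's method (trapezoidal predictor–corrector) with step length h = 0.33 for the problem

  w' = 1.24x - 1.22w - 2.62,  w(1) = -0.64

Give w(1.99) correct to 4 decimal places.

-0.5445

Heun: k1 = f(x_n, w_n); k2 = f(x_n + h, w_n + h·k1); w_{n+1} = w_n + (h/2)·(k1 + k2).
x=1.000000, w=-0.640000:
  k1 = f(1.000000, -0.640000) = -0.599200
  k2 = f(1.330000, -0.837736) = 0.051238
  w ← -0.640000 + (0.33/2)·(-0.599200 + 0.051238) = -0.730414
x=1.330000, w=-0.730414:
  k1 = f(1.330000, -0.730414) = -0.079695
  k2 = f(1.660000, -0.756713) = 0.361590
  w ← -0.730414 + (0.33/2)·(-0.079695 + 0.361590) = -0.683901
x=1.660000, w=-0.683901:
  k1 = f(1.660000, -0.683901) = 0.272759
  k2 = f(1.990000, -0.593891) = 0.572146
  w ← -0.683901 + (0.33/2)·(0.272759 + 0.572146) = -0.544492
w(1.99) ≈ -0.5445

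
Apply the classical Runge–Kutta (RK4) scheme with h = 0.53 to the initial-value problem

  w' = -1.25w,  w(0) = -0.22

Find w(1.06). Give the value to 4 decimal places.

RK4: k1 = f(t_n, w_n); k2 = f(t_n + h/2, w_n + (h/2)·k1); k3 = f(t_n + h/2, w_n + (h/2)·k2); k4 = f(t_n + h, w_n + h·k3); w_{n+1} = w_n + (h/6)·(k1 + 2k2 + 2k3 + k4).
t=0.000000, w=-0.220000:
  k1 = f(0.000000, -0.220000) = 0.275000
  k2 = f(0.265000, -0.147125) = 0.183906
  k3 = f(0.265000, -0.171265) = 0.214081
  k4 = f(0.530000, -0.106537) = 0.133171
  w ← -0.220000 + (0.53/6)·(k1 + 2k2 + 2k3 + k4) = -0.113634
t=0.530000, w=-0.113634:
  k1 = f(0.530000, -0.113634) = 0.142042
  k2 = f(0.795000, -0.075993) = 0.094991
  k3 = f(0.795000, -0.088461) = 0.110577
  k4 = f(1.060000, -0.055028) = 0.068785
  w ← -0.113634 + (0.53/6)·(k1 + 2k2 + 2k3 + k4) = -0.058694
w(1.06) ≈ -0.0587

-0.0587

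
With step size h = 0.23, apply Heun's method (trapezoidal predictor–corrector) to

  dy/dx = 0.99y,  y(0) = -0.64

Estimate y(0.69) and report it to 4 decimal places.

-1.2609

Heun: k1 = f(x_n, y_n); k2 = f(x_n + h, y_n + h·k1); y_{n+1} = y_n + (h/2)·(k1 + k2).
x=0.000000, y=-0.640000:
  k1 = f(0.000000, -0.640000) = -0.633600
  k2 = f(0.230000, -0.785728) = -0.777871
  y ← -0.640000 + (0.23/2)·(-0.633600 + (-0.777871)) = -0.802319
x=0.230000, y=-0.802319:
  k1 = f(0.230000, -0.802319) = -0.794296
  k2 = f(0.460000, -0.985007) = -0.975157
  y ← -0.802319 + (0.23/2)·(-0.794296 + (-0.975157)) = -1.005806
x=0.460000, y=-1.005806:
  k1 = f(0.460000, -1.005806) = -0.995748
  k2 = f(0.690000, -1.234828) = -1.222480
  y ← -1.005806 + (0.23/2)·(-0.995748 + (-1.222480)) = -1.260902
y(0.69) ≈ -1.2609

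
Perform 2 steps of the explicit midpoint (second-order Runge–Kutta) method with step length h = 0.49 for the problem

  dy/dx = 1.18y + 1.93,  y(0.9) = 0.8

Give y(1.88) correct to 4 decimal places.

Midpoint: k1 = f(x_n, y_n); k2 = f(x_n + h/2, y_n + (h/2)·k1); y_{n+1} = y_n + h·k2.
x=0.900000, y=0.800000:
  k1 = f(0.900000, 0.800000) = 2.874000
  k2 = f(1.145000, 1.504130) = 3.704873
  y ← 0.800000 + 0.49·3.704873 = 2.615388
x=1.390000, y=2.615388:
  k1 = f(1.390000, 2.615388) = 5.016158
  k2 = f(1.635000, 3.844347) = 6.466329
  y ← 2.615388 + 0.49·6.466329 = 5.783889
y(1.88) ≈ 5.7839

5.7839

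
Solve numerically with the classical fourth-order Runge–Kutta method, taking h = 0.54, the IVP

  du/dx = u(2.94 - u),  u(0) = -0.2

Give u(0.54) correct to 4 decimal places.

-1.2519

RK4: k1 = f(x_n, u_n); k2 = f(x_n + h/2, u_n + (h/2)·k1); k3 = f(x_n + h/2, u_n + (h/2)·k2); k4 = f(x_n + h, u_n + h·k3); u_{n+1} = u_n + (h/6)·(k1 + 2k2 + 2k3 + k4).
x=0.000000, u=-0.200000:
  k1 = f(0.000000, -0.200000) = -0.628000
  k2 = f(0.270000, -0.369560) = -1.223081
  k3 = f(0.270000, -0.530232) = -1.840028
  k4 = f(0.540000, -1.193615) = -4.933944
  u ← -0.200000 + (0.54/6)·(k1 + 2k2 + 2k3 + k4) = -1.251935
u(0.54) ≈ -1.2519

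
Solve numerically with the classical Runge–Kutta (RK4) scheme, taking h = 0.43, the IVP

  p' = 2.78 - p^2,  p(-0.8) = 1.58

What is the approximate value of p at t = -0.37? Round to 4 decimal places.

RK4: k1 = f(t_n, p_n); k2 = f(t_n + h/2, p_n + (h/2)·k1); k3 = f(t_n + h/2, p_n + (h/2)·k2); k4 = f(t_n + h, p_n + h·k3); p_{n+1} = p_n + (h/6)·(k1 + 2k2 + 2k3 + k4).
t=-0.800000, p=1.580000:
  k1 = f(-0.800000, 1.580000) = 0.283600
  k2 = f(-0.585000, 1.640974) = 0.087204
  k3 = f(-0.585000, 1.598749) = 0.224002
  k4 = f(-0.370000, 1.676321) = -0.030051
  p ← 1.580000 + (0.43/6)·(k1 + 2k2 + 2k3 + k4) = 1.642777
p(-0.37) ≈ 1.6428

1.6428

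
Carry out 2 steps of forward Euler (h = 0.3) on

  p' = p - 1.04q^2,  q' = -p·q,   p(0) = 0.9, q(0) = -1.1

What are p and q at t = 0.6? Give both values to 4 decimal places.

0.8290, -0.6121

Euler on (p,q): p_{n+1} = p_n + h·p', q_{n+1} = q_n + h·q'.
0.000000: (0.900000, -1.100000); f=(-0.358400, 0.990000) → (0.792480, -0.803000)
0.300000: (0.792480, -0.803000); f=(0.121879, 0.636361) → (0.829044, -0.612092)
(p(0.6), q(0.6)) ≈ (0.8290, -0.6121)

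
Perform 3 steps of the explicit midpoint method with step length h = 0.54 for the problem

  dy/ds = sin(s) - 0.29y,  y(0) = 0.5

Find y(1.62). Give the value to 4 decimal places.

Midpoint: k1 = f(s_n, y_n); k2 = f(s_n + h/2, y_n + (h/2)·k1); y_{n+1} = y_n + h·k2.
s=0.000000, y=0.500000:
  k1 = f(0.000000, 0.500000) = -0.145000
  k2 = f(0.270000, 0.460850) = 0.133085
  y ← 0.500000 + 0.54·0.133085 = 0.571866
s=0.540000, y=0.571866:
  k1 = f(0.540000, 0.571866) = 0.348295
  k2 = f(0.810000, 0.665905) = 0.531175
  y ← 0.571866 + 0.54·0.531175 = 0.858700
s=1.080000, y=0.858700:
  k1 = f(1.080000, 0.858700) = 0.632935
  k2 = f(1.350000, 1.029593) = 0.677142
  y ← 0.858700 + 0.54·0.677142 = 1.224357
y(1.62) ≈ 1.2244

1.2244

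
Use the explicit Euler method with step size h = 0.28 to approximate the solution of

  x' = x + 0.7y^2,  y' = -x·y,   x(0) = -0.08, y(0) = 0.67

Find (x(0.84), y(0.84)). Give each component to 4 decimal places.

0.1868, 0.6736

Euler on (x,y): x_{n+1} = x_n + h·x', y_{n+1} = y_n + h·y'.
0.000000: (-0.080000, 0.670000); f=(0.234230, 0.053600) → (-0.014416, 0.685008)
0.280000: (-0.014416, 0.685008); f=(0.314050, 0.009875) → (0.073518, 0.687773)
0.560000: (0.073518, 0.687773); f=(0.404640, -0.050564) → (0.186818, 0.673615)
(x(0.84), y(0.84)) ≈ (0.1868, 0.6736)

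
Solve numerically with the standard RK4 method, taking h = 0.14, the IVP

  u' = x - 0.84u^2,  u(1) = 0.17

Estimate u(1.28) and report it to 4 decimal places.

0.4643

RK4: k1 = f(x_n, u_n); k2 = f(x_n + h/2, u_n + (h/2)·k1); k3 = f(x_n + h/2, u_n + (h/2)·k2); k4 = f(x_n + h, u_n + h·k3); u_{n+1} = u_n + (h/6)·(k1 + 2k2 + 2k3 + k4).
x=1.000000, u=0.170000:
  k1 = f(1.000000, 0.170000) = 0.975724
  k2 = f(1.070000, 0.238301) = 1.022299
  k3 = f(1.070000, 0.241561) = 1.020985
  k4 = f(1.140000, 0.312938) = 1.057739
  u ← 0.170000 + (0.14/6)·(k1 + 2k2 + 2k3 + k4) = 0.312801
x=1.140000, u=0.312801:
  k1 = f(1.140000, 0.312801) = 1.057811
  k2 = f(1.210000, 0.386847) = 1.084293
  k3 = f(1.210000, 0.388701) = 1.083086
  k4 = f(1.280000, 0.464433) = 1.098814
  u ← 0.312801 + (0.14/6)·(k1 + 2k2 + 2k3 + k4) = 0.464266
u(1.28) ≈ 0.4643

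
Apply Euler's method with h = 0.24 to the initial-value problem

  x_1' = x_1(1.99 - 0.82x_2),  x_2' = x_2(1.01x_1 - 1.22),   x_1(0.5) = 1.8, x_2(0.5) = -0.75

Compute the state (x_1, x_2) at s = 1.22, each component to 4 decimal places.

Euler on (x_1,x_2): x_1_{n+1} = x_1_n + h·x_1', x_2_{n+1} = x_2_n + h·x_2'.
0.500000: (1.800000, -0.750000); f=(4.689000, -0.448500) → (2.925360, -0.857640)
0.740000: (2.925360, -0.857640); f=(7.878769, -1.487674) → (4.816265, -1.214682)
0.980000: (4.816265, -1.214682); f=(14.381554, -4.426819) → (8.267838, -2.277118)
(x_1(1.22), x_2(1.22)) ≈ (8.2678, -2.2771)

8.2678, -2.2771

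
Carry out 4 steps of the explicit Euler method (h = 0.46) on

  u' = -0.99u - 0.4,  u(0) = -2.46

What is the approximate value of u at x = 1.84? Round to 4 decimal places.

Euler: u_{n+1} = u_n + h·f(x_n, u_n).
x=0.000000, u=-2.460000: f=2.035400 → u ← -2.460000 + 0.46·2.035400 = -1.523716
x=0.460000, u=-1.523716: f=1.108479 → u ← -1.523716 + 0.46·1.108479 = -1.013816
x=0.920000, u=-1.013816: f=0.603678 → u ← -1.013816 + 0.46·0.603678 = -0.736124
x=1.380000, u=-0.736124: f=0.328763 → u ← -0.736124 + 0.46·0.328763 = -0.584893
u(1.84) ≈ -0.5849

-0.5849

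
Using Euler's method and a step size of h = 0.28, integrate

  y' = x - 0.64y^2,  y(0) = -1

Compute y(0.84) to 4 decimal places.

-1.5198

Euler: y_{n+1} = y_n + h·f(x_n, y_n).
x=0.000000, y=-1.000000: f=-0.640000 → y ← -1.000000 + 0.28·(-0.640000) = -1.179200
x=0.280000, y=-1.179200: f=-0.609928 → y ← -1.179200 + 0.28·(-0.609928) = -1.349980
x=0.560000, y=-1.349980: f=-0.606365 → y ← -1.349980 + 0.28·(-0.606365) = -1.519762
y(0.84) ≈ -1.5198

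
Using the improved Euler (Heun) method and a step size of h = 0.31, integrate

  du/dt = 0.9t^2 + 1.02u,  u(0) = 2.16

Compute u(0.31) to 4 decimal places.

Heun: k1 = f(t_n, u_n); k2 = f(t_n + h, u_n + h·k1); u_{n+1} = u_n + (h/2)·(k1 + k2).
t=0.000000, u=2.160000:
  k1 = f(0.000000, 2.160000) = 2.203200
  k2 = f(0.310000, 2.842992) = 2.986342
  u ← 2.160000 + (0.31/2)·(2.203200 + 2.986342) = 2.964379
u(0.31) ≈ 2.9644

2.9644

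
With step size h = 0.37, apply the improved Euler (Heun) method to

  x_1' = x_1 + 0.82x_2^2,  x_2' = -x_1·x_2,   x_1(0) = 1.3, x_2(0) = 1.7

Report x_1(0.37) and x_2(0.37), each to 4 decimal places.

2.5887, 0.8573

Heun on (x_1,x_2): k1 = f(t_n, state_n); k2 = f(t_n + h, state_n + h·k1); state_{n+1} = state_n + (h/2)·(k1 + k2).
0.000000: (1.300000, 1.700000)
  k1 = (3.669800, -2.210000)
  predictor → (2.657826, 0.882300)
  k2 = (3.296158, -2.345000)
  → (2.588702, 0.857325)
(x_1(0.37), x_2(0.37)) ≈ (2.5887, 0.8573)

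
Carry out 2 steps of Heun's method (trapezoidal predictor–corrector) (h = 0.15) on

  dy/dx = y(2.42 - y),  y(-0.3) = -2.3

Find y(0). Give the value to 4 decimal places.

-17.9643

Heun: k1 = f(x_n, y_n); k2 = f(x_n + h, y_n + h·k1); y_{n+1} = y_n + (h/2)·(k1 + k2).
x=-0.300000, y=-2.300000:
  k1 = f(-0.300000, -2.300000) = -10.856000
  k2 = f(-0.150000, -3.928400) = -24.939055
  y ← -2.300000 + (0.15/2)·(-10.856000 + (-24.939055)) = -4.984629
x=-0.150000, y=-4.984629:
  k1 = f(-0.150000, -4.984629) = -36.909330
  k2 = f(0.000000, -10.521029) = -136.152930
  y ← -4.984629 + (0.15/2)·(-36.909330 + (-136.152930)) = -17.964299
y(0) ≈ -17.9643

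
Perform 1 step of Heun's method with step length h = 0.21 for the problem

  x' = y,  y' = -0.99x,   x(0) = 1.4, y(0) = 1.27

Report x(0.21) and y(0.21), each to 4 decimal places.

1.6361, 0.9512

Heun on (x,y): k1 = f(s_n, state_n); k2 = f(s_n + h, state_n + h·k1); state_{n+1} = state_n + (h/2)·(k1 + k2).
0.000000: (1.400000, 1.270000)
  k1 = (1.270000, -1.386000)
  predictor → (1.666700, 0.978940)
  k2 = (0.978940, -1.650033)
  → (1.636139, 0.951217)
(x(0.21), y(0.21)) ≈ (1.6361, 0.9512)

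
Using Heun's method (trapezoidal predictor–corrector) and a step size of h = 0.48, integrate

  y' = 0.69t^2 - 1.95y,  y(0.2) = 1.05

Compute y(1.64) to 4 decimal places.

0.7263

Heun: k1 = f(t_n, y_n); k2 = f(t_n + h, y_n + h·k1); y_{n+1} = y_n + (h/2)·(k1 + k2).
t=0.200000, y=1.050000:
  k1 = f(0.200000, 1.050000) = -2.019900
  k2 = f(0.680000, 0.080448) = 0.162182
  y ← 1.050000 + (0.48/2)·(-2.019900 + 0.162182) = 0.604148
t=0.680000, y=0.604148:
  k1 = f(0.680000, 0.604148) = -0.859032
  k2 = f(1.160000, 0.191812) = 0.554430
  y ← 0.604148 + (0.48/2)·(-0.859032 + 0.554430) = 0.531043
t=1.160000, y=0.531043:
  k1 = f(1.160000, 0.531043) = -0.107070
  k2 = f(1.640000, 0.479649) = 0.920507
  y ← 0.531043 + (0.48/2)·(-0.107070 + 0.920507) = 0.726268
y(1.64) ≈ 0.7263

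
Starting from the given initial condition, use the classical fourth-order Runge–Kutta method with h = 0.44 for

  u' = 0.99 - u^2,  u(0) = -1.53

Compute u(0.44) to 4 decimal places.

RK4: k1 = f(x_n, u_n); k2 = f(x_n + h/2, u_n + (h/2)·k1); k3 = f(x_n + h/2, u_n + (h/2)·k2); k4 = f(x_n + h, u_n + h·k3); u_{n+1} = u_n + (h/6)·(k1 + 2k2 + 2k3 + k4).
x=0.000000, u=-1.530000:
  k1 = f(0.000000, -1.530000) = -1.350900
  k2 = f(0.220000, -1.827198) = -2.348653
  k3 = f(0.220000, -2.046704) = -3.198995
  k4 = f(0.440000, -2.937558) = -7.639247
  u ← -1.530000 + (0.44/6)·(k1 + 2k2 + 2k3 + k4) = -3.002932
u(0.44) ≈ -3.0029

-3.0029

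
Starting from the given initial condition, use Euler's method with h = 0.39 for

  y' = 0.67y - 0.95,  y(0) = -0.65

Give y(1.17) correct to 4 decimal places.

Euler: y_{n+1} = y_n + h·f(x_n, y_n).
x=0.000000, y=-0.650000: f=-1.385500 → y ← -0.650000 + 0.39·(-1.385500) = -1.190345
x=0.390000, y=-1.190345: f=-1.747531 → y ← -1.190345 + 0.39·(-1.747531) = -1.871882
x=0.780000, y=-1.871882: f=-2.204161 → y ← -1.871882 + 0.39·(-2.204161) = -2.731505
y(1.17) ≈ -2.7315

-2.7315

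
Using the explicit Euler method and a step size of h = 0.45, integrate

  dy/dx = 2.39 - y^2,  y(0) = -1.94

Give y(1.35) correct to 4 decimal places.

Euler: y_{n+1} = y_n + h·f(x_n, y_n).
x=0.000000, y=-1.940000: f=-1.373600 → y ← -1.940000 + 0.45·(-1.373600) = -2.558120
x=0.450000, y=-2.558120: f=-4.153978 → y ← -2.558120 + 0.45·(-4.153978) = -4.427410
x=0.900000, y=-4.427410: f=-17.211960 → y ← -4.427410 + 0.45·(-17.211960) = -12.172792
y(1.35) ≈ -12.1728

-12.1728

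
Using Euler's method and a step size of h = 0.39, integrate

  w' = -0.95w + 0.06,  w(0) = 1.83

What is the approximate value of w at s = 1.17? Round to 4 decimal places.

0.5039

Euler: w_{n+1} = w_n + h·f(s_n, w_n).
s=0.000000, w=1.830000: f=-1.678500 → w ← 1.830000 + 0.39·(-1.678500) = 1.175385
s=0.390000, w=1.175385: f=-1.056616 → w ← 1.175385 + 0.39·(-1.056616) = 0.763305
s=0.780000, w=0.763305: f=-0.665140 → w ← 0.763305 + 0.39·(-0.665140) = 0.503900
w(1.17) ≈ 0.5039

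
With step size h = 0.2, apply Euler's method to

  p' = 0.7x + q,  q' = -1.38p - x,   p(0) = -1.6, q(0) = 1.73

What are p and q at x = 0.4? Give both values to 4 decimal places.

-0.7917, 2.4777

Euler on (p,q): p_{n+1} = p_n + h·p', q_{n+1} = q_n + h·q'.
0.000000: (-1.600000, 1.730000); f=(1.730000, 2.208000) → (-1.254000, 2.171600)
0.200000: (-1.254000, 2.171600); f=(2.311600, 1.530520) → (-0.791680, 2.477704)
(p(0.4), q(0.4)) ≈ (-0.7917, 2.4777)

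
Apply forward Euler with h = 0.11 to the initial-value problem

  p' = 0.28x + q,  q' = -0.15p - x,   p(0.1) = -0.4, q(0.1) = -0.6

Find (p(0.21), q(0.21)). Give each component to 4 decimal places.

Euler on (p,q): p_{n+1} = p_n + h·p', q_{n+1} = q_n + h·q'.
0.100000: (-0.400000, -0.600000); f=(-0.572000, -0.040000) → (-0.462920, -0.604400)
(p(0.21), q(0.21)) ≈ (-0.4629, -0.6044)

-0.4629, -0.6044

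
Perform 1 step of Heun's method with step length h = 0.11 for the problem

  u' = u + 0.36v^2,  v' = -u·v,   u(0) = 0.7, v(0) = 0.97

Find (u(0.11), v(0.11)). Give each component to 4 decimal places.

0.8178, 0.8926

Heun on (u,v): k1 = f(x_n, state_n); k2 = f(x_n + h, state_n + h·k1); state_{n+1} = state_n + (h/2)·(k1 + k2).
0.000000: (0.700000, 0.970000)
  k1 = (1.038724, -0.679000)
  predictor → (0.814260, 0.895310)
  k2 = (1.102828, -0.729015)
  → (0.817785, 0.892559)
(u(0.11), v(0.11)) ≈ (0.8178, 0.8926)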